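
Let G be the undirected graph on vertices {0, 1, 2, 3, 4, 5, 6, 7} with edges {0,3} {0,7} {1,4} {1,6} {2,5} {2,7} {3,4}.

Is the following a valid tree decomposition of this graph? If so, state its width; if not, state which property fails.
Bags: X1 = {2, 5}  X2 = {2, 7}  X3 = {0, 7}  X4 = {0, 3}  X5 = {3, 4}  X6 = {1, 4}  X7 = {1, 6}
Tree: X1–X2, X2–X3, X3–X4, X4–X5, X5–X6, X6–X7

Yes; width 1.

Checking the three conditions: (i) the bags cover all of {0, 1, 2, 3, 4, 5, 6, 7}; (ii) for each edge, some bag contains both endpoints; (iii) the bags containing any fixed vertex form a subtree. All hold, so the decomposition is valid with width 2 − 1 = 1.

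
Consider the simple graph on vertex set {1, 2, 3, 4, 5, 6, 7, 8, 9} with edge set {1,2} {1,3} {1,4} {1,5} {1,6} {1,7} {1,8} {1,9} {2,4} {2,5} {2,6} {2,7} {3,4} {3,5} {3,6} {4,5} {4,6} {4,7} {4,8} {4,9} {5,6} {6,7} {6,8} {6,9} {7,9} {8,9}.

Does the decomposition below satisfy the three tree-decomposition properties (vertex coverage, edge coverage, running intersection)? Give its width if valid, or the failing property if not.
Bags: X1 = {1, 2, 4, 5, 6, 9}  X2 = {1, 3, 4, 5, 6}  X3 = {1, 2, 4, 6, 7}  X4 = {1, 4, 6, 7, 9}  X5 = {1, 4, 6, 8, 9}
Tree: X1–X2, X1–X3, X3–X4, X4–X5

A tree decomposition must satisfy three properties: every vertex lies in some bag; for every edge, both endpoints lie together in some bag; and for every vertex, the bags containing it form a connected subtree. Here bags containing vertex 9 are not connected in the tree, so the decomposition is invalid.

No — bags containing vertex 9 are not connected in the tree.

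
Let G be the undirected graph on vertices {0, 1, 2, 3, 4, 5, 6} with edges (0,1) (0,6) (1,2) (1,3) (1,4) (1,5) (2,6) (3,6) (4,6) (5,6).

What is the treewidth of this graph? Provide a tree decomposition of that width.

Each bag holds 3 vertices, so the decomposition has width 2, which upper-bounds the treewidth. Since 1–5–6–3–1 is a cycle in G, G is not acyclic. Forests are exactly the graphs of treewidth ≤ 1, so tw(G) ≥ 2. The upper and lower bounds meet at 2, so that is the treewidth.

Treewidth 2.
Bags: B1 = {1, 5, 6}  B2 = {1, 3, 6}  B3 = {1, 2, 6}  B4 = {1, 4, 6}  B5 = {0, 1, 6}
Tree: B1–B2, B2–B3, B3–B4, B4–B5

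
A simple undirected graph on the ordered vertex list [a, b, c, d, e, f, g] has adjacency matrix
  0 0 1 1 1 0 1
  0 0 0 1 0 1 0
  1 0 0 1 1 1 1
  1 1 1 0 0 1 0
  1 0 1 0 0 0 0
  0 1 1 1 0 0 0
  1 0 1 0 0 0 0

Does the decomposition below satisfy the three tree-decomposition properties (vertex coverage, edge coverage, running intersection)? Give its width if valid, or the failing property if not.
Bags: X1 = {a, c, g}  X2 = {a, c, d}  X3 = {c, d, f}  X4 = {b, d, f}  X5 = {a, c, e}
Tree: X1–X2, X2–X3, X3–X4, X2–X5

Yes; width 2.

Every vertex of G appears in some bag (union = {a, b, c, d, e, f, g}); every edge is covered by a bag; and for each vertex v the set of bags containing v is connected in the bag tree. The decomposition is therefore valid. The largest bag has 3 vertices, so the width is 2.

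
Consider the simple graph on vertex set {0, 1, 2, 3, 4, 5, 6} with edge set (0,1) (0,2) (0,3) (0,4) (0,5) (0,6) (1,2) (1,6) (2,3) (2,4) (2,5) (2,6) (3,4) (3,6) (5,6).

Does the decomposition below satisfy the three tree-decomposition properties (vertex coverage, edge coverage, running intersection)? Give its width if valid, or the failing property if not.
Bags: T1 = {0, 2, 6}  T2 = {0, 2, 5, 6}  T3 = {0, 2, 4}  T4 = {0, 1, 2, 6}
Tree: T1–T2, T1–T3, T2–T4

A tree decomposition must satisfy three properties: every vertex lies in some bag; for every edge, both endpoints lie together in some bag; and for every vertex, the bags containing it form a connected subtree. Here vertex 3 appears in no bag, so the decomposition is invalid.

No — vertex 3 appears in no bag.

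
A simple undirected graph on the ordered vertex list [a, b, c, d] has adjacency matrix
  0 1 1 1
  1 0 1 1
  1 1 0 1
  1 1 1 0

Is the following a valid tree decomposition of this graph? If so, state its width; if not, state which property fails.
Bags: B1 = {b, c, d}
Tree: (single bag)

No — vertex a appears in no bag.

A tree decomposition must satisfy three properties: every vertex lies in some bag; for every edge, both endpoints lie together in some bag; and for every vertex, the bags containing it form a connected subtree. Here vertex a appears in no bag, so the decomposition is invalid.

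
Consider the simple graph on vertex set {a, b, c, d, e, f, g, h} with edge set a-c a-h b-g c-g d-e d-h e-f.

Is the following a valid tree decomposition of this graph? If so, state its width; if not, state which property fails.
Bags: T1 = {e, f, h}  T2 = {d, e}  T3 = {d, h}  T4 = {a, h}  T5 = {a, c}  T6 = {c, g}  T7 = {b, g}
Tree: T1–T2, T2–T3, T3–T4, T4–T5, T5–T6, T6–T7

A tree decomposition must satisfy three properties: every vertex lies in some bag; for every edge, both endpoints lie together in some bag; and for every vertex, the bags containing it form a connected subtree. Here bags containing vertex h are not connected in the tree, so the decomposition is invalid.

No — bags containing vertex h are not connected in the tree.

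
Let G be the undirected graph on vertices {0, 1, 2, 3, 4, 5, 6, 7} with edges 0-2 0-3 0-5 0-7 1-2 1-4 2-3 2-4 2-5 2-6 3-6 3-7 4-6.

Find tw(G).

A width-2 tree decomposition is:
Bags: B1 = {2, 3, 6}  B2 = {2, 4, 6}  B3 = {0, 2, 3}  B4 = {0, 2, 5}  B5 = {0, 3, 7}  B6 = {1, 2, 4}
Tree: B1–B2, B1–B3, B3–B4, B3–B5, B2–B6
Each bag holds 3 vertices, so the decomposition has width 2, which upper-bounds the treewidth. On the other hand G contains the 3-clique {0, 2, 3}. A clique must lie in a single bag of any decomposition, so no decomposition can have width below 2. Therefore the treewidth is 2.

2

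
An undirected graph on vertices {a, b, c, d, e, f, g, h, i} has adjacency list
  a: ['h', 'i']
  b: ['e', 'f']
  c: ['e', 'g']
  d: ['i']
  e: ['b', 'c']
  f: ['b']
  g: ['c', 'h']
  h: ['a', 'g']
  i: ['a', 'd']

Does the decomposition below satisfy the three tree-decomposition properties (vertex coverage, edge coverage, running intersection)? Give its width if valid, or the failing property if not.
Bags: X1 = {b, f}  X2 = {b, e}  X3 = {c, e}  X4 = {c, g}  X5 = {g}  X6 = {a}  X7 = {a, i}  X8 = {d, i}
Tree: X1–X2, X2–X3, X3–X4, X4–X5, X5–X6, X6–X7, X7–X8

A tree decomposition must satisfy three properties: every vertex lies in some bag; for every edge, both endpoints lie together in some bag; and for every vertex, the bags containing it form a connected subtree. Here vertex h appears in no bag, so the decomposition is invalid.

No — vertex h appears in no bag.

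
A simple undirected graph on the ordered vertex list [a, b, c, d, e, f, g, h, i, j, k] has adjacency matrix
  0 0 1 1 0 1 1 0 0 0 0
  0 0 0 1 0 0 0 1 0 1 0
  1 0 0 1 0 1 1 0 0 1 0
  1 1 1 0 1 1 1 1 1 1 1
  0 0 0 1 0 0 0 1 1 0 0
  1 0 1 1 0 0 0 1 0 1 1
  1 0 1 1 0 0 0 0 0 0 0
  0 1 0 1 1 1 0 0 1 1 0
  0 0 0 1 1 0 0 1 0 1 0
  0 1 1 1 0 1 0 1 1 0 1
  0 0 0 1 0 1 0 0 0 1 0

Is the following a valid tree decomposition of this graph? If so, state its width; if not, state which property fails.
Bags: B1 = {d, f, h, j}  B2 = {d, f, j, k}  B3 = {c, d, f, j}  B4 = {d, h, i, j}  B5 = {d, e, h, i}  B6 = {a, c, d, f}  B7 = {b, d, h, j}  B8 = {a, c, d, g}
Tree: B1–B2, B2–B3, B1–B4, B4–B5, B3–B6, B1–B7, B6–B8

Every vertex of G appears in some bag (union = {a, b, c, d, e, f, g, h, i, j, k}); every edge is covered by a bag; and for each vertex v the set of bags containing v is connected in the bag tree. The decomposition is therefore valid. The largest bag has 4 vertices, so the width is 3.

Yes; width 3.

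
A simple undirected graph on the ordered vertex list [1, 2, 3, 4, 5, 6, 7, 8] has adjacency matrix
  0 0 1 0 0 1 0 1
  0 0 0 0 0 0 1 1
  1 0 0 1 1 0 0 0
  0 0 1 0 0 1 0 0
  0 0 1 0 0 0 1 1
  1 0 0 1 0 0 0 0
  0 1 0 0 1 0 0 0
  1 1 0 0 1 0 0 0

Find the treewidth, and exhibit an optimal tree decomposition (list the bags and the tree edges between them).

Treewidth 2.
Bags: B1 = {1, 4, 6}  B2 = {1, 3, 4}  B3 = {1, 3, 8}  B4 = {3, 5, 8}  B5 = {2, 5, 8}  B6 = {2, 5, 7}
Tree: B1–B2, B2–B3, B3–B4, B4–B5, B5–B6

Each bag holds 3 vertices, so the decomposition has width 2, which upper-bounds the treewidth. The edges 6–4–3–1–6 form a cycle, so G is not a tree and its treewidth is at least 2. Combining the bounds, tw(G) = 2.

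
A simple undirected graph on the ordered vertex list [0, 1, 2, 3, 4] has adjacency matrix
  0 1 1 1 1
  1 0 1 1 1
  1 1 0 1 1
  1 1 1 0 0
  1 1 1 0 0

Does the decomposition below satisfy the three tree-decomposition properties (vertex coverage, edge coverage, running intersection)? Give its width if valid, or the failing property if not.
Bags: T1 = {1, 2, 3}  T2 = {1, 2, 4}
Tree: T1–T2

A tree decomposition must satisfy three properties: every vertex lies in some bag; for every edge, both endpoints lie together in some bag; and for every vertex, the bags containing it form a connected subtree. Here vertex 0 appears in no bag, so the decomposition is invalid.

No — vertex 0 appears in no bag.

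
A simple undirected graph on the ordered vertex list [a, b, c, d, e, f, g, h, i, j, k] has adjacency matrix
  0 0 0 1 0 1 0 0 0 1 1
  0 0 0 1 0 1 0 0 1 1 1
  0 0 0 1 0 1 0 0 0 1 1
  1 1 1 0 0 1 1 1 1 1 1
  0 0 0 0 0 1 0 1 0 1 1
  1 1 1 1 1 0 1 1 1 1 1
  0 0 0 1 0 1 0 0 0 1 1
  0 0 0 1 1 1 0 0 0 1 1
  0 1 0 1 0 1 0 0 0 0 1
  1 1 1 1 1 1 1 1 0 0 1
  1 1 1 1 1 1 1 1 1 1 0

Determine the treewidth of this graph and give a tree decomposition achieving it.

Every bag has size at most 5, so the width is 5 − 1 = 4 and tw(G) ≤ 4. For the lower bound, the 5 vertices {d, f, g, j, k} are pairwise adjacent, and any tree decomposition puts a clique entirely inside one bag — forcing width ≥ 4. The upper and lower bounds meet at 4, so that is the treewidth.

Treewidth 4.
One such decomposition:
Bags: B1 = {b, d, f, j, k}  B2 = {c, d, f, j, k}  B3 = {a, d, f, j, k}  B4 = {d, f, h, j, k}  B5 = {d, f, g, j, k}  B6 = {e, f, h, j, k}  B7 = {b, d, f, i, k}
Tree: B1–B2, B2–B3, B3–B4, B2–B5, B4–B6, B1–B7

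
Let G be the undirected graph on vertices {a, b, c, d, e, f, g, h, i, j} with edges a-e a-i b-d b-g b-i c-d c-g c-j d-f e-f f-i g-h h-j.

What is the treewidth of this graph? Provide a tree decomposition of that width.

The largest bag has 3 vertices, giving width 2; this decomposition certifies tw(G) ≤ 2. The edges e–a–i–f–e form a cycle, so G is not a tree and its treewidth is at least 2. Combining the bounds, tw(G) = 2.

Treewidth 2.
One optimal decomposition is:
Bags: B1 = {a, e, f}  B2 = {a, f, i}  B3 = {d, f, i}  B4 = {b, d, i}  B5 = {b, c, d}  B6 = {b, c, g}  B7 = {c, g, j}  B8 = {g, h, j}
Tree: B1–B2, B2–B3, B3–B4, B4–B5, B5–B6, B6–B7, B7–B8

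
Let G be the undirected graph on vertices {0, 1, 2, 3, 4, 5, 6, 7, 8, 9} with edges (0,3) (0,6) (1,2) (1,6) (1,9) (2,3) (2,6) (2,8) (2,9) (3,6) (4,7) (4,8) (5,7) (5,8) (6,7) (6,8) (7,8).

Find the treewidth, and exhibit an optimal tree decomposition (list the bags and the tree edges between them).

Every bag has size at most 3, so the width is 3 − 1 = 2 and tw(G) ≤ 2. On the other hand G contains the 3-clique {1, 2, 9}. A clique must lie in a single bag of any decomposition, so no decomposition can have width below 2. Combining the bounds, tw(G) = 2.

Treewidth 2.
Bags: B1 = {1, 2, 6}  B2 = {2, 6, 8}  B3 = {1, 2, 9}  B4 = {6, 7, 8}  B5 = {2, 3, 6}  B6 = {0, 3, 6}  B7 = {5, 7, 8}  B8 = {4, 7, 8}
Tree: B1–B2, B1–B3, B2–B4, B2–B5, B5–B6, B4–B7, B7–B8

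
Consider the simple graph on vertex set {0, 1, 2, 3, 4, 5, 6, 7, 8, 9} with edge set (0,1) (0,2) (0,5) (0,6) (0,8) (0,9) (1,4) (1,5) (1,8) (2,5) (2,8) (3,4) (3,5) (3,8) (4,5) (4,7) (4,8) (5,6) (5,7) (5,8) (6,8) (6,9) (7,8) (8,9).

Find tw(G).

A width-3 tree decomposition is:
Bags: B1 = {1, 4, 5, 8}  B2 = {0, 1, 5, 8}  B3 = {3, 4, 5, 8}  B4 = {0, 2, 5, 8}  B5 = {4, 5, 7, 8}  B6 = {0, 5, 6, 8}  B7 = {0, 6, 8, 9}
Tree: B1–B2, B1–B3, B2–B4, B1–B5, B4–B6, B6–B7
Every bag has size at most 4, so the width is 4 − 1 = 3 and tw(G) ≤ 3. For the lower bound, the 4 vertices {0, 6, 8, 9} are pairwise adjacent, and any tree decomposition puts a clique entirely inside one bag — forcing width ≥ 3. Therefore the treewidth is 3.

3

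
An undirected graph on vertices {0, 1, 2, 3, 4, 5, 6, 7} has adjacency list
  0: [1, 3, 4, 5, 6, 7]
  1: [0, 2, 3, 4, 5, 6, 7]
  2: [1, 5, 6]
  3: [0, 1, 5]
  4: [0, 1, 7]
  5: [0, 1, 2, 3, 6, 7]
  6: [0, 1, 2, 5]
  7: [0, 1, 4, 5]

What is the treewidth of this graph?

3

A width-3 tree decomposition is:
Bags: B1 = {0, 1, 5, 6}  B2 = {0, 1, 3, 5}  B3 = {0, 1, 5, 7}  B4 = {0, 1, 4, 7}  B5 = {1, 2, 5, 6}
Tree: B1–B2, B1–B3, B3–B4, B1–B5
The largest bag has 4 vertices, giving width 3; this decomposition certifies tw(G) ≤ 3. Conversely, {0, 1, 4, 7} is a clique of size 4, and the vertices of any clique must share a bag in every tree decomposition; so some bag has ≥ 4 vertices and tw(G) ≥ 3. Hence tw(G) = 3 exactly.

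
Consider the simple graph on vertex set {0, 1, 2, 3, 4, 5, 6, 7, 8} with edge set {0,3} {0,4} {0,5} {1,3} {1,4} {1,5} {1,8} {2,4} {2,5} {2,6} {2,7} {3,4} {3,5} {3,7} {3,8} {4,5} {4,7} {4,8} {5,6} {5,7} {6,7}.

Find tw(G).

3

A width-3 tree decomposition is:
Bags: B1 = {1, 3, 4, 5}  B2 = {3, 4, 5, 7}  B3 = {0, 3, 4, 5}  B4 = {2, 4, 5, 7}  B5 = {2, 5, 6, 7}  B6 = {1, 3, 4, 8}
Tree: B1–B2, B2–B3, B2–B4, B4–B5, B1–B6
Each bag holds 4 vertices, so the decomposition has width 3, which upper-bounds the treewidth. On the other hand G contains the 4-clique {2, 4, 5, 7}. A clique must lie in a single bag of any decomposition, so no decomposition can have width below 3. Hence tw(G) = 3 exactly.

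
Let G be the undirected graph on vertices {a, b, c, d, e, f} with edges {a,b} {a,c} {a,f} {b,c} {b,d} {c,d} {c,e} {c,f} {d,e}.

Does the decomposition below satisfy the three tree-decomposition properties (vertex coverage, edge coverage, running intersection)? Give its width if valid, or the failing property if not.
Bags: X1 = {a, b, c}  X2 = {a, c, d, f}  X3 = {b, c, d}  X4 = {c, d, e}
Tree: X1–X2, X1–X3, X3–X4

No — bags containing vertex d are not connected in the tree.

A tree decomposition must satisfy three properties: every vertex lies in some bag; for every edge, both endpoints lie together in some bag; and for every vertex, the bags containing it form a connected subtree. Here bags containing vertex d are not connected in the tree, so the decomposition is invalid.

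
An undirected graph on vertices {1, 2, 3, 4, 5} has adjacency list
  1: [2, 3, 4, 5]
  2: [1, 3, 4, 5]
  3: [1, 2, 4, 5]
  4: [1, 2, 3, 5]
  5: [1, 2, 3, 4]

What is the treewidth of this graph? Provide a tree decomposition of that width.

A single bag containing all 5 vertices is trivially a valid decomposition of width 4. Conversely, {1, 2, 3, 4, 5} is a clique of size 5, and the vertices of any clique must share a bag in every tree decomposition; so some bag has ≥ 5 vertices and tw(G) ≥ 4. The upper and lower bounds meet at 4, so that is the treewidth.

Treewidth 4.
One optimal decomposition is:
Bags: B1 = {1, 2, 3, 4, 5}
Tree: (single bag)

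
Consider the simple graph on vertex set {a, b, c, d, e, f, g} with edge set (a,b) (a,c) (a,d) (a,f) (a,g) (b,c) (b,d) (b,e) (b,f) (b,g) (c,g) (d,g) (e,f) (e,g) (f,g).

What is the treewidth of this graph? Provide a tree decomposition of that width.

The largest bag has 4 vertices, giving width 3; this decomposition certifies tw(G) ≤ 3. For the lower bound, the 4 vertices {b, e, f, g} are pairwise adjacent, and any tree decomposition puts a clique entirely inside one bag — forcing width ≥ 3. Therefore the treewidth is 3.

Treewidth 3.
One such decomposition:
Bags: B1 = {a, b, f, g}  B2 = {a, b, c, g}  B3 = {b, e, f, g}  B4 = {a, b, d, g}
Tree: B1–B2, B1–B3, B2–B4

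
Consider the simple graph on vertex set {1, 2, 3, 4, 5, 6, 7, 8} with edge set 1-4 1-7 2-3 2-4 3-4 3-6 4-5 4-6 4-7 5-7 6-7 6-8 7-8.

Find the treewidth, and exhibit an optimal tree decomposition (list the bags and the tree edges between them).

Each bag holds 3 vertices, so the decomposition has width 2, which upper-bounds the treewidth. For the lower bound, the 3 vertices {6, 7, 8} are pairwise adjacent, and any tree decomposition puts a clique entirely inside one bag — forcing width ≥ 2. Hence tw(G) = 2 exactly.

Treewidth 2.
One optimal decomposition is:
Bags: B1 = {4, 6, 7}  B2 = {6, 7, 8}  B3 = {3, 4, 6}  B4 = {2, 3, 4}  B5 = {1, 4, 7}  B6 = {4, 5, 7}
Tree: B1–B2, B1–B3, B3–B4, B1–B5, B1–B6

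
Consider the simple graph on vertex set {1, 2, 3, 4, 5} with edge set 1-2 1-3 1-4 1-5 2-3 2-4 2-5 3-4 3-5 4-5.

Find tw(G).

A width-4 tree decomposition is:
Bags: B1 = {1, 2, 3, 4, 5}
Tree: (single bag)
With just one bag of size 5, the width is 5 − 1 = 4, so tw(G) ≤ 4. For the lower bound, the 5 vertices {1, 2, 3, 4, 5} are pairwise adjacent, and any tree decomposition puts a clique entirely inside one bag — forcing width ≥ 4. Hence tw(G) = 4 exactly.

4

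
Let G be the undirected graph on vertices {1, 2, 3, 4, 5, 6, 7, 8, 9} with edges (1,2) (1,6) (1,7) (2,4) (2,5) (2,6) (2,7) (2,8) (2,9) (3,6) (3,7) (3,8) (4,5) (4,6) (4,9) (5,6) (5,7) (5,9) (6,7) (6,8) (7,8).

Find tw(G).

3

A width-3 tree decomposition is:
Bags: B1 = {2, 5, 6, 7}  B2 = {2, 6, 7, 8}  B3 = {1, 2, 6, 7}  B4 = {2, 4, 5, 6}  B5 = {2, 4, 5, 9}  B6 = {3, 6, 7, 8}
Tree: B1–B2, B2–B3, B1–B4, B4–B5, B2–B6
Each bag holds 4 vertices, so the decomposition has width 3, which upper-bounds the treewidth. For the lower bound, the 4 vertices {2, 4, 5, 9} are pairwise adjacent, and any tree decomposition puts a clique entirely inside one bag — forcing width ≥ 3. Hence tw(G) = 3 exactly.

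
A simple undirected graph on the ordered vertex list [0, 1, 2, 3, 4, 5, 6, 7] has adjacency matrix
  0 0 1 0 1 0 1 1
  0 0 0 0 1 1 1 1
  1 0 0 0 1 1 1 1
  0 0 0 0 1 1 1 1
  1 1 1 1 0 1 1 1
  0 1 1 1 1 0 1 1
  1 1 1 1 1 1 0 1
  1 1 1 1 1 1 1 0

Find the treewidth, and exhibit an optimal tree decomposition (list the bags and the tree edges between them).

Treewidth 4.
One such decomposition:
Bags: B1 = {0, 2, 4, 6, 7}  B2 = {2, 4, 5, 6, 7}  B3 = {3, 4, 5, 6, 7}  B4 = {1, 4, 5, 6, 7}
Tree: B1–B2, B2–B3, B3–B4

The largest bag has 5 vertices, giving width 4; this decomposition certifies tw(G) ≤ 4. Conversely, {0, 2, 4, 6, 7} is a clique of size 5, and the vertices of any clique must share a bag in every tree decomposition; so some bag has ≥ 5 vertices and tw(G) ≥ 4. Therefore the treewidth is 4.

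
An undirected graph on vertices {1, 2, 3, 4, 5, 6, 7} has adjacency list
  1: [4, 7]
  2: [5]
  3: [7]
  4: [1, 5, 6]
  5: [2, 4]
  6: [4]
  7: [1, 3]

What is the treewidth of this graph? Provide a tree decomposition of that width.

The largest bag has 2 vertices, giving width 1; this decomposition certifies tw(G) ≤ 1. Since G has at least one edge (e.g. 1–7), it is not an edgeless graph, so tw(G) ≥ 1. Hence tw(G) = 1 exactly.

Treewidth 1.
One optimal decomposition is:
Bags: B1 = {1, 7}  B2 = {1, 4}  B3 = {3, 7}  B4 = {4, 6}  B5 = {4, 5}  B6 = {2, 5}
Tree: B1–B2, B1–B3, B2–B4, B2–B5, B5–B6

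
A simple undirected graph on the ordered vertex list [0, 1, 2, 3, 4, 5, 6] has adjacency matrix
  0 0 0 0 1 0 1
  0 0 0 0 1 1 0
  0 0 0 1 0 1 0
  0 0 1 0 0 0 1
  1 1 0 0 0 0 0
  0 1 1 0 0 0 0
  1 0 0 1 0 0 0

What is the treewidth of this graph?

2

A width-2 tree decomposition is:
Bags: B1 = {2, 3, 5}  B2 = {3, 5, 6}  B3 = {0, 5, 6}  B4 = {0, 4, 5}  B5 = {1, 4, 5}
Tree: B1–B2, B2–B3, B3–B4, B4–B5
The largest bag has 3 vertices, giving width 2; this decomposition certifies tw(G) ≤ 2. Since 5–2–3–6–0–4–1–5 is a cycle in G, G is not acyclic. Forests are exactly the graphs of treewidth ≤ 1, so tw(G) ≥ 2. Combining the bounds, tw(G) = 2.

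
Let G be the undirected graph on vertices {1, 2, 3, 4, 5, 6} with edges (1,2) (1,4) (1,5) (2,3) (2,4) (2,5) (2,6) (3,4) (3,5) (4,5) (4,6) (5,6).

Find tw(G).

3

A width-3 tree decomposition is:
Bags: B1 = {2, 4, 5, 6}  B2 = {2, 3, 4, 5}  B3 = {1, 2, 4, 5}
Tree: B1–B2, B2–B3
Each bag holds 4 vertices, so the decomposition has width 3, which upper-bounds the treewidth. Conversely, {1, 2, 4, 5} is a clique of size 4, and the vertices of any clique must share a bag in every tree decomposition; so some bag has ≥ 4 vertices and tw(G) ≥ 3. The upper and lower bounds meet at 3, so that is the treewidth.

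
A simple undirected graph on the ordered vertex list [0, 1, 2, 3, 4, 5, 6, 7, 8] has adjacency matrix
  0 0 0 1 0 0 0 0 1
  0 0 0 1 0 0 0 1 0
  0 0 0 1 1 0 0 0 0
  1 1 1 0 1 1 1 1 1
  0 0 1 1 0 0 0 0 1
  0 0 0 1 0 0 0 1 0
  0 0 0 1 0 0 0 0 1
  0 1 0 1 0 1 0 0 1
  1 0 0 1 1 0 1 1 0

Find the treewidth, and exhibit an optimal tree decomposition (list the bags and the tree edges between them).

Treewidth 2.
Bags: B1 = {3, 7, 8}  B2 = {3, 6, 8}  B3 = {3, 4, 8}  B4 = {1, 3, 7}  B5 = {2, 3, 4}  B6 = {0, 3, 8}  B7 = {3, 5, 7}
Tree: B1–B2, B1–B3, B1–B4, B3–B5, B1–B6, B1–B7

Each bag holds 3 vertices, so the decomposition has width 2, which upper-bounds the treewidth. On the other hand G contains the 3-clique {0, 3, 8}. A clique must lie in a single bag of any decomposition, so no decomposition can have width below 2. Combining the bounds, tw(G) = 2.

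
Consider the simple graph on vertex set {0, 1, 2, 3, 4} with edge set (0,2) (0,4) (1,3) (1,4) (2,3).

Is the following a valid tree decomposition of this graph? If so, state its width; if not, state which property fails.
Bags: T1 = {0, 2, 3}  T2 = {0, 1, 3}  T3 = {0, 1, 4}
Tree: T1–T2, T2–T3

Vertex coverage: the bags together contain {0, 1, 2, 3, 4}, the full vertex set. Edge coverage: each edge of G has both endpoints in at least one bag. Running intersection: for every vertex, the bags containing it form a connected subtree. All three properties hold, so this is a valid tree decomposition of width max|bag| − 1 = 2, and hence tw(G) ≤ 2.

Yes; width 2.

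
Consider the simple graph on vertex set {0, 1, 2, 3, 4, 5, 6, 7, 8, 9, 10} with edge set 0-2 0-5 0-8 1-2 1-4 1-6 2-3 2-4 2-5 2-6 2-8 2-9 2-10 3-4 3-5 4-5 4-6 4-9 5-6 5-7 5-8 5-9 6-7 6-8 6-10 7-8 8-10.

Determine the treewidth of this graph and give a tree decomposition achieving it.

The largest bag has 4 vertices, giving width 3; this decomposition certifies tw(G) ≤ 3. Conversely, {1, 2, 4, 6} is a clique of size 4, and the vertices of any clique must share a bag in every tree decomposition; so some bag has ≥ 4 vertices and tw(G) ≥ 3. Hence tw(G) = 3 exactly.

Treewidth 3.
One such decomposition:
Bags: B1 = {2, 5, 6, 8}  B2 = {0, 2, 5, 8}  B3 = {2, 4, 5, 6}  B4 = {2, 3, 4, 5}  B5 = {1, 2, 4, 6}  B6 = {2, 6, 8, 10}  B7 = {5, 6, 7, 8}  B8 = {2, 4, 5, 9}
Tree: B1–B2, B1–B3, B3–B4, B3–B5, B1–B6, B1–B7, B3–B8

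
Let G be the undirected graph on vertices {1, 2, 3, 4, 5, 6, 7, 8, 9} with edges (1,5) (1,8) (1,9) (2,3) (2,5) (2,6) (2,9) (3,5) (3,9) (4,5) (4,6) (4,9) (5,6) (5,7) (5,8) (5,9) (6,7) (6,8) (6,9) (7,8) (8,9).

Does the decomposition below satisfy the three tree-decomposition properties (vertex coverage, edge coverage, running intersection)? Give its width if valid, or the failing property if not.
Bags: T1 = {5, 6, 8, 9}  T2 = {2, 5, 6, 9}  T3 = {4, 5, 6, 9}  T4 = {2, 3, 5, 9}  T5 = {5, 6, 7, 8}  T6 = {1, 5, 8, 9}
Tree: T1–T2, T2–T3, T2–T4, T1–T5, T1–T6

Yes; width 3.

Every vertex of G appears in some bag (union = {1, 2, 3, 4, 5, 6, 7, 8, 9}); every edge is covered by a bag; and for each vertex v the set of bags containing v is connected in the bag tree. The decomposition is therefore valid. The largest bag has 4 vertices, so the width is 3.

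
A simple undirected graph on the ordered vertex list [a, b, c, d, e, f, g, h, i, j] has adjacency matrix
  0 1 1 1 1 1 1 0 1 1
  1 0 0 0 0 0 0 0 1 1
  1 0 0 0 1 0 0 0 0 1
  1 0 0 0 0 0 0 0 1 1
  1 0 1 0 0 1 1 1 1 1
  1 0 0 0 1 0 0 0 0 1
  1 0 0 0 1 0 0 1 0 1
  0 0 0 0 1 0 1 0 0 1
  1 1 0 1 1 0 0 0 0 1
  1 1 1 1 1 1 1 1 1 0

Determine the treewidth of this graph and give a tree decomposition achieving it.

Treewidth 3.
Bags: B1 = {a, e, g, j}  B2 = {a, e, i, j}  B3 = {a, c, e, j}  B4 = {a, b, i, j}  B5 = {a, d, i, j}  B6 = {e, g, h, j}  B7 = {a, e, f, j}
Tree: B1–B2, B1–B3, B2–B4, B4–B5, B1–B6, B2–B7

The largest bag has 4 vertices, giving width 3; this decomposition certifies tw(G) ≤ 3. For the lower bound, the 4 vertices {e, g, h, j} are pairwise adjacent, and any tree decomposition puts a clique entirely inside one bag — forcing width ≥ 3. Combining the bounds, tw(G) = 3.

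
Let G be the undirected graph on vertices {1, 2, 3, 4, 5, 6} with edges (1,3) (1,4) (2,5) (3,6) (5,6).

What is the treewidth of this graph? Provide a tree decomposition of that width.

Each bag holds 2 vertices, so the decomposition has width 1, which upper-bounds the treewidth. G has an edge, so its treewidth is at least 1. Therefore the treewidth is 1.

Treewidth 1.
Bags: B1 = {2, 5}  B2 = {5, 6}  B3 = {3, 6}  B4 = {1, 3}  B5 = {1, 4}
Tree: B1–B2, B2–B3, B3–B4, B4–B5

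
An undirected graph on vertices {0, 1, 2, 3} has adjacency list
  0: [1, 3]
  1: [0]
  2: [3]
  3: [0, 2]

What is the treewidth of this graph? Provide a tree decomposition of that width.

Treewidth 1.
Bags: B1 = {2, 3}  B2 = {0, 3}  B3 = {0, 1}
Tree: B1–B2, B2–B3

Every bag has size at most 2, so the width is 2 − 1 = 1 and tw(G) ≤ 1. Any graph with an edge has treewidth ≥ 1, and G has the edge 2–3. The upper and lower bounds meet at 1, so that is the treewidth.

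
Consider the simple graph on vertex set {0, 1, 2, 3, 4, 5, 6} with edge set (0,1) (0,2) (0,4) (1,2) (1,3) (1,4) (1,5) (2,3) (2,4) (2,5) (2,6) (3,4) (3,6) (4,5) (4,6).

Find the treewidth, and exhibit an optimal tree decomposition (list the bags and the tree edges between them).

Treewidth 3.
Bags: B1 = {1, 2, 3, 4}  B2 = {2, 3, 4, 6}  B3 = {0, 1, 2, 4}  B4 = {1, 2, 4, 5}
Tree: B1–B2, B1–B3, B3–B4

Each bag holds 4 vertices, so the decomposition has width 3, which upper-bounds the treewidth. For the lower bound, the 4 vertices {0, 1, 2, 4} are pairwise adjacent, and any tree decomposition puts a clique entirely inside one bag — forcing width ≥ 3. Therefore the treewidth is 3.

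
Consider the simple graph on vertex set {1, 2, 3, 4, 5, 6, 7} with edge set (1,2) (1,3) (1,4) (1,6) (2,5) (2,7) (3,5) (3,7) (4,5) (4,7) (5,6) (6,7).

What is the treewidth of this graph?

3

A width-3 tree decomposition is:
Bags: B1 = {1, 4, 5, 7}  B2 = {1, 3, 5, 7}  B3 = {1, 5, 6, 7}  B4 = {1, 2, 5, 7}
Tree: B1–B2, B2–B3, B3–B4
Every bag has size at most 4, so the width is 4 − 1 = 3 and tw(G) ≤ 3. For the lower bound: the 4 vertex sets {1,4}, {3,5}, {7}, {6} are disjoint, each induces a connected subgraph, and every pair is joined by at least one edge of G. Contracting each set to a single vertex therefore yields K_{4} as a minor, and since treewidth is minor-monotone, tw(G) ≥ tw(K_{4}) = 3. Therefore the treewidth is 3.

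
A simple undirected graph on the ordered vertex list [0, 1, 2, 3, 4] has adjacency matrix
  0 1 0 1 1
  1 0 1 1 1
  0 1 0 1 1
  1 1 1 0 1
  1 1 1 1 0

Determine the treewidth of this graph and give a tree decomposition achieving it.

Treewidth 3.
Bags: B1 = {1, 2, 3, 4}  B2 = {0, 1, 3, 4}
Tree: B1–B2

Every bag has size at most 4, so the width is 4 − 1 = 3 and tw(G) ≤ 3. For the lower bound, the 4 vertices {0, 1, 3, 4} are pairwise adjacent, and any tree decomposition puts a clique entirely inside one bag — forcing width ≥ 3. Hence tw(G) = 3 exactly.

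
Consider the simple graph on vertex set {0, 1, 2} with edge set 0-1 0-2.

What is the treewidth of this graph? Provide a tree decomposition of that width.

Every bag has size at most 2, so the width is 2 − 1 = 1 and tw(G) ≤ 1. G has an edge, so its treewidth is at least 1. Combining the bounds, tw(G) = 1.

Treewidth 1.
Bags: B1 = {0, 1}  B2 = {0, 2}
Tree: B1–B2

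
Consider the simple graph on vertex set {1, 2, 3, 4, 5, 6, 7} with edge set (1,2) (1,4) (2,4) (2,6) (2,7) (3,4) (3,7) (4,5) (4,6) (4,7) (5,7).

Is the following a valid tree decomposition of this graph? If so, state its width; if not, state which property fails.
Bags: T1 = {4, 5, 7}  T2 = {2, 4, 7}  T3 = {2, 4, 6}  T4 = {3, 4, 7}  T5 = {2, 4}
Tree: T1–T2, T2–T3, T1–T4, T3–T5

No — vertex 1 appears in no bag.

A tree decomposition must satisfy three properties: every vertex lies in some bag; for every edge, both endpoints lie together in some bag; and for every vertex, the bags containing it form a connected subtree. Here vertex 1 appears in no bag, so the decomposition is invalid.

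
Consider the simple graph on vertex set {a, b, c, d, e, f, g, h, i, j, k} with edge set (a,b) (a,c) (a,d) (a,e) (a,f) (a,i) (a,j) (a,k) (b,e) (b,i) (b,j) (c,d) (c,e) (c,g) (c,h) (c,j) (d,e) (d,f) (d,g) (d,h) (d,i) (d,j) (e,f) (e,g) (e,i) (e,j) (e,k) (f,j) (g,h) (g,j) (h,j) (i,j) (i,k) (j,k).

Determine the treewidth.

4

A width-4 tree decomposition is:
Bags: B1 = {c, d, e, g, j}  B2 = {a, c, d, e, j}  B3 = {a, d, e, i, j}  B4 = {a, e, i, j, k}  B5 = {c, d, g, h, j}  B6 = {a, d, e, f, j}  B7 = {a, b, e, i, j}
Tree: B1–B2, B2–B3, B3–B4, B1–B5, B2–B6, B4–B7
Each bag holds 5 vertices, so the decomposition has width 4, which upper-bounds the treewidth. On the other hand G contains the 5-clique {c, d, e, g, j}. A clique must lie in a single bag of any decomposition, so no decomposition can have width below 4. Therefore the treewidth is 4.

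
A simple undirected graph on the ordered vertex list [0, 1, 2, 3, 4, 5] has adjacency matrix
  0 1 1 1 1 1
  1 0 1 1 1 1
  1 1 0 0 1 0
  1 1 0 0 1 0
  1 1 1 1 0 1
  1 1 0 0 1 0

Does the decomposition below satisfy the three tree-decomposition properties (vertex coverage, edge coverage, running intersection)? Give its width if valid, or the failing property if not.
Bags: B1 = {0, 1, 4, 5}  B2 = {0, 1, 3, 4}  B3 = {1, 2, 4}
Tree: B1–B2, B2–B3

No — edge (0,2) lies in no bag.

A tree decomposition must satisfy three properties: every vertex lies in some bag; for every edge, both endpoints lie together in some bag; and for every vertex, the bags containing it form a connected subtree. Here edge (0,2) lies in no bag, so the decomposition is invalid.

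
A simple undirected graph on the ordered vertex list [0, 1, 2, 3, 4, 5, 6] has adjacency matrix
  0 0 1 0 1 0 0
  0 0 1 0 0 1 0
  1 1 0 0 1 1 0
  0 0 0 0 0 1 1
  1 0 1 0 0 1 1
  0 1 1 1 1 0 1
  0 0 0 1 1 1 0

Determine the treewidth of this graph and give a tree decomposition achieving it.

Treewidth 2.
One such decomposition:
Bags: B1 = {4, 5, 6}  B2 = {2, 4, 5}  B3 = {0, 2, 4}  B4 = {3, 5, 6}  B5 = {1, 2, 5}
Tree: B1–B2, B2–B3, B1–B4, B2–B5

The largest bag has 3 vertices, giving width 2; this decomposition certifies tw(G) ≤ 2. On the other hand G contains the 3-clique {0, 2, 4}. A clique must lie in a single bag of any decomposition, so no decomposition can have width below 2. Hence tw(G) = 2 exactly.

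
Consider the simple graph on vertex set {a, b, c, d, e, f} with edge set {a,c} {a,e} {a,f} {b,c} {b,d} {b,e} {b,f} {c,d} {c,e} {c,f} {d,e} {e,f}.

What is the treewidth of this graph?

3

A width-3 tree decomposition is:
Bags: B1 = {a, c, e, f}  B2 = {b, c, e, f}  B3 = {b, c, d, e}
Tree: B1–B2, B2–B3
The largest bag has 4 vertices, giving width 3; this decomposition certifies tw(G) ≤ 3. Conversely, {b, c, d, e} is a clique of size 4, and the vertices of any clique must share a bag in every tree decomposition; so some bag has ≥ 4 vertices and tw(G) ≥ 3. Hence tw(G) = 3 exactly.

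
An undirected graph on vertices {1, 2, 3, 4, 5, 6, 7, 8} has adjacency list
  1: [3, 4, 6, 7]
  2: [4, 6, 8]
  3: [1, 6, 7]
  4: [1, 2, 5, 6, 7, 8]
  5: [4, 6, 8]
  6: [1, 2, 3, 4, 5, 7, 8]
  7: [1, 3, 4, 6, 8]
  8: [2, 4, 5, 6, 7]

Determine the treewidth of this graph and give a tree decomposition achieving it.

Every bag has size at most 4, so the width is 4 − 1 = 3 and tw(G) ≤ 3. Conversely, {1, 3, 6, 7} is a clique of size 4, and the vertices of any clique must share a bag in every tree decomposition; so some bag has ≥ 4 vertices and tw(G) ≥ 3. Hence tw(G) = 3 exactly.

Treewidth 3.
One optimal decomposition is:
Bags: B1 = {4, 6, 7, 8}  B2 = {1, 4, 6, 7}  B3 = {2, 4, 6, 8}  B4 = {1, 3, 6, 7}  B5 = {4, 5, 6, 8}
Tree: B1–B2, B1–B3, B2–B4, B1–B5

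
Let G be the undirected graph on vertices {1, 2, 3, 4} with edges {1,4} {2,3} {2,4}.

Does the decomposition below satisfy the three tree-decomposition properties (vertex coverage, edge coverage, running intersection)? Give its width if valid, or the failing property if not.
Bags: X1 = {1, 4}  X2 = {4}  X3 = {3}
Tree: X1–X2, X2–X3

No — vertex 2 appears in no bag.

A tree decomposition must satisfy three properties: every vertex lies in some bag; for every edge, both endpoints lie together in some bag; and for every vertex, the bags containing it form a connected subtree. Here vertex 2 appears in no bag, so the decomposition is invalid.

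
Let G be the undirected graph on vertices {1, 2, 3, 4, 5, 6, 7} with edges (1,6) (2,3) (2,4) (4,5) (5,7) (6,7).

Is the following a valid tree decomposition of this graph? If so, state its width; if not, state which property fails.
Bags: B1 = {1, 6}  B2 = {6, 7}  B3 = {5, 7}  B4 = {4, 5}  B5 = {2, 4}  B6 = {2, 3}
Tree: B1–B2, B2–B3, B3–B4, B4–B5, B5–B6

Every vertex of G appears in some bag (union = {1, 2, 3, 4, 5, 6, 7}); every edge is covered by a bag; and for each vertex v the set of bags containing v is connected in the bag tree. The decomposition is therefore valid. The largest bag has 2 vertices, so the width is 1.

Yes; width 1.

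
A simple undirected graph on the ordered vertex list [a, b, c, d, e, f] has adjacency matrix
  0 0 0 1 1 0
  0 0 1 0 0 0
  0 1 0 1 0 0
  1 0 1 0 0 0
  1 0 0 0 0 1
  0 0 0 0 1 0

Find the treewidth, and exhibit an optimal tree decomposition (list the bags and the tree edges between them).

Each bag holds 2 vertices, so the decomposition has width 1, which upper-bounds the treewidth. G has an edge, so its treewidth is at least 1. Therefore the treewidth is 1.

Treewidth 1.
One optimal decomposition is:
Bags: B1 = {e, f}  B2 = {a, e}  B3 = {a, d}  B4 = {c, d}  B5 = {b, c}
Tree: B1–B2, B2–B3, B3–B4, B4–B5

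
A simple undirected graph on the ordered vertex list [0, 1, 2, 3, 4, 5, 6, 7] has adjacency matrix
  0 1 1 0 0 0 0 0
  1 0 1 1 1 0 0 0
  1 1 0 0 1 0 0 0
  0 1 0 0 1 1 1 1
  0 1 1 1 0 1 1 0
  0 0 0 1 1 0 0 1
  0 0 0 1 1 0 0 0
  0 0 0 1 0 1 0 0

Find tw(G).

2

A width-2 tree decomposition is:
Bags: B1 = {3, 4, 5}  B2 = {1, 3, 4}  B3 = {3, 4, 6}  B4 = {1, 2, 4}  B5 = {0, 1, 2}  B6 = {3, 5, 7}
Tree: B1–B2, B2–B3, B2–B4, B4–B5, B1–B6
The largest bag has 3 vertices, giving width 2; this decomposition certifies tw(G) ≤ 2. For the lower bound, the 3 vertices {0, 1, 2} are pairwise adjacent, and any tree decomposition puts a clique entirely inside one bag — forcing width ≥ 2. Combining the bounds, tw(G) = 2.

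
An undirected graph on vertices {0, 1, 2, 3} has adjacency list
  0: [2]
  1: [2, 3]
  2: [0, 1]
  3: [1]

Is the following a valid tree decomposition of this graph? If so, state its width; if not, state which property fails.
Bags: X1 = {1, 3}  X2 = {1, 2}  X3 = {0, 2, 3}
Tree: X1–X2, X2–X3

A tree decomposition must satisfy three properties: every vertex lies in some bag; for every edge, both endpoints lie together in some bag; and for every vertex, the bags containing it form a connected subtree. Here bags containing vertex 3 are not connected in the tree, so the decomposition is invalid.

No — bags containing vertex 3 are not connected in the tree.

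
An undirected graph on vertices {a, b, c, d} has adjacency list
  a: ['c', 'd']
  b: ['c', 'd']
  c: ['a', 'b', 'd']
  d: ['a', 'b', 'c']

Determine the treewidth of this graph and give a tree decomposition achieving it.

Treewidth 2.
Bags: B1 = {b, c, d}  B2 = {a, c, d}
Tree: B1–B2

Every bag has size at most 3, so the width is 3 − 1 = 2 and tw(G) ≤ 2. On the other hand G contains the 3-clique {a, c, d}. A clique must lie in a single bag of any decomposition, so no decomposition can have width below 2. Combining the bounds, tw(G) = 2.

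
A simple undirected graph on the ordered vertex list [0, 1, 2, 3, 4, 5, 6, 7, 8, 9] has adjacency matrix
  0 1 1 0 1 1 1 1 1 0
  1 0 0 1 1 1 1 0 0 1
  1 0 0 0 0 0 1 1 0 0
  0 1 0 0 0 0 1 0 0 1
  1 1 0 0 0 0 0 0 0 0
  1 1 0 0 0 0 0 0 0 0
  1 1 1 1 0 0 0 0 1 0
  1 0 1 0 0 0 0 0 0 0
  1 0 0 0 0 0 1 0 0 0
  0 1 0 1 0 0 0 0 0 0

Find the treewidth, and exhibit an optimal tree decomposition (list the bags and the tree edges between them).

Each bag holds 3 vertices, so the decomposition has width 2, which upper-bounds the treewidth. On the other hand G contains the 3-clique {0, 6, 8}. A clique must lie in a single bag of any decomposition, so no decomposition can have width below 2. The upper and lower bounds meet at 2, so that is the treewidth.

Treewidth 2.
One such decomposition:
Bags: B1 = {0, 1, 4}  B2 = {0, 1, 6}  B3 = {0, 2, 6}  B4 = {0, 6, 8}  B5 = {0, 2, 7}  B6 = {1, 3, 6}  B7 = {0, 1, 5}  B8 = {1, 3, 9}
Tree: B1–B2, B2–B3, B3–B4, B3–B5, B2–B6, B1–B7, B6–B8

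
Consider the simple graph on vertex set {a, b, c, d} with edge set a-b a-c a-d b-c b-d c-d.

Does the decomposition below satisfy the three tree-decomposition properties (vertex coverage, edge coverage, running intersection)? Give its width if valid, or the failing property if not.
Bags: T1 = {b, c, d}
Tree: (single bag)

No — vertex a appears in no bag.

A tree decomposition must satisfy three properties: every vertex lies in some bag; for every edge, both endpoints lie together in some bag; and for every vertex, the bags containing it form a connected subtree. Here vertex a appears in no bag, so the decomposition is invalid.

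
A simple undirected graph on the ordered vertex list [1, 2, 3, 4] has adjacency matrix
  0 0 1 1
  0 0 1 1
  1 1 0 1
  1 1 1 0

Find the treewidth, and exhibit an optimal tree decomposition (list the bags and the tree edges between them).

Treewidth 2.
One such decomposition:
Bags: B1 = {1, 3, 4}  B2 = {2, 3, 4}
Tree: B1–B2

The largest bag has 3 vertices, giving width 2; this decomposition certifies tw(G) ≤ 2. Conversely, {1, 3, 4} is a clique of size 3, and the vertices of any clique must share a bag in every tree decomposition; so some bag has ≥ 3 vertices and tw(G) ≥ 2. Hence tw(G) = 2 exactly.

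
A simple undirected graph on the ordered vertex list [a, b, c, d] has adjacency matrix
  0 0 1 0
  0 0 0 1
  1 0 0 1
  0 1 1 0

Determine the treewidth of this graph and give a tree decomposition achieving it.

Treewidth 1.
One such decomposition:
Bags: B1 = {a, c}  B2 = {c, d}  B3 = {b, d}
Tree: B1–B2, B2–B3

Every bag has size at most 2, so the width is 2 − 1 = 1 and tw(G) ≤ 1. Since G has at least one edge (e.g. a–c), it is not an edgeless graph, so tw(G) ≥ 1. Hence tw(G) = 1 exactly.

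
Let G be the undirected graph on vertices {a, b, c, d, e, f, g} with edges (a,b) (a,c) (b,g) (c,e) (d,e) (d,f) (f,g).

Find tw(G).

2

A width-2 tree decomposition is:
Bags: B1 = {a, b, g}  B2 = {a, c, g}  B3 = {c, e, g}  B4 = {d, e, g}  B5 = {d, f, g}
Tree: B1–B2, B2–B3, B3–B4, B4–B5
The largest bag has 3 vertices, giving width 2; this decomposition certifies tw(G) ≤ 2. Since g–b–a–c–e–d–f–g is a cycle in G, G is not acyclic. Forests are exactly the graphs of treewidth ≤ 1, so tw(G) ≥ 2. Hence tw(G) = 2 exactly.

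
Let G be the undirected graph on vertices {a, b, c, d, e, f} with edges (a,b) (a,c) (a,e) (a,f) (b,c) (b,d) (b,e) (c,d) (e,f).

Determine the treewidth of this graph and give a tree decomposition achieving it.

The largest bag has 3 vertices, giving width 2; this decomposition certifies tw(G) ≤ 2. On the other hand G contains the 3-clique {b, c, d}. A clique must lie in a single bag of any decomposition, so no decomposition can have width below 2. Hence tw(G) = 2 exactly.

Treewidth 2.
Bags: B1 = {a, b, c}  B2 = {a, b, e}  B3 = {b, c, d}  B4 = {a, e, f}
Tree: B1–B2, B1–B3, B2–B4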